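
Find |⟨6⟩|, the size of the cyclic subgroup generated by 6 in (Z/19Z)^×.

By Lagrange's theorem, ord_19(6) divides φ(19) = 19 − 1 = 18 = 2 · 3^2.
Divisors of 18: 1, 2, 3, 6, 9, 18.
Compute 6^d (mod 19) for the divisors d until we hit 1:
6^1 ≡ 6
6^2 ≡ 17
6^3 ≡ 7
6^6 ≡ 11
6^9 ≡ 1
The smallest such exponent is 9, so the order of 6 is 9.

9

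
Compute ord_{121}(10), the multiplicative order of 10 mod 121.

By Lagrange's theorem, ord_121(10) divides φ(121) = φ(11^2) = 11·(11−1) = 110 = 2 · 5 · 11.
Divisors of 110: 1, 2, 5, 10, 11, 22, 55, 110.
Evaluate successive powers at the divisors of 110:
10^1 ≡ 10 (mod 121)
10^2 ≡ 100 (mod 121)
10^5 ≡ 54 (mod 121)
10^10 ≡ 12 (mod 121)
10^11 ≡ 120 (mod 121)
10^22 ≡ 1 (mod 121) ✓
The smallest such exponent is 22, so the order of 10 is 22.

22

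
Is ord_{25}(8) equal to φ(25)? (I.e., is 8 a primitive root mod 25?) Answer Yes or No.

Yes

φ(25) = φ(5^2) = 5·(5−1) = 20 = 2^2 · 5.
It suffices to check that the order of 8 is not a proper divisor of 20: compute 8^(20/q) for q ∈ {2, 5}.
8^10 ≡ 24 (mod 25)  [q = 2: ≢ 1 ✓]
8^4 ≡ 21 (mod 25)  [q = 5: ≢ 1 ✓]
None equal 1, so ord_25(8) = 20: 8 is a primitive root.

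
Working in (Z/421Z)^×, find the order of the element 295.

The order of 295 must divide φ(421) = 421 − 1 = 420 = 2^2 · 3 · 5 · 7.
Divisors of 420: 1, 2, 3, 4, 5, 6, 7, 10, 12, 14, 15, 20, 21, 28, 30, 35, 42, 60, 70, 84, 105, 140, 210, 420.
Compute 295^d (mod 421) for the divisors d until we hit 1:
295^1 ≡ 295 (mod 421)
295^2 ≡ 299 (mod 421)
295^3 ≡ 216 (mod 421)
295^4 ≡ 149 (mod 421)
295^5 ≡ 171 (mod 421)
295^6 ≡ 346 (mod 421)
295^7 ≡ 188 (mod 421)
295^10 ≡ 192 (mod 421)
295^12 ≡ 152 (mod 421)
295^14 ≡ 401 (mod 421)
295^15 ≡ 415 (mod 421)
295^20 ≡ 237 (mod 421)
295^21 ≡ 29 (mod 421)
295^28 ≡ 400 (mod 421)
295^30 ≡ 36 (mod 421)
295^35 ≡ 262 (mod 421)
295^42 ≡ 420 (mod 421)
295^60 ≡ 33 (mod 421)
295^70 ≡ 21 (mod 421)
295^84 ≡ 1 (mod 421) ✓
Hence ord(295) = 84.

84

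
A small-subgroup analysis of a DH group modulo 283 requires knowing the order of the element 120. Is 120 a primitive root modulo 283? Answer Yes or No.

φ(283) = 283 − 1 = 282 = 2 · 3 · 47.
It suffices to check that the order of 120 is not a proper divisor of 282: compute 120^(282/q) for q ∈ {2, 3, 47}.
120^141 ≡ 282 (mod 283)  [q = 2: ≢ 1 ✓]
120^94 ≡ 1 (mod 283)  [q = 3: ≡ 1 ✗]
120^6 ≡ 4 (mod 283)  [q = 47: ≢ 1 ✓]
Since 120^94 ≡ 1, the order of 120 divides 94 < 282, so 120 is not a primitive root.

No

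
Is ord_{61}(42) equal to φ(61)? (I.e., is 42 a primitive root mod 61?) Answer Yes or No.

φ(61) = 61 − 1 = 60 = 2^2 · 3 · 5.
Test 42^(60/q) mod 61 for each prime factor q of 60:
42^30 ≡ 1 (mod 61)  [q = 2: ≡ 1 ✗]
42^20 ≡ 13 (mod 61)  [q = 3: ≢ 1 ✓]
42^12 ≡ 9 (mod 61)  [q = 5: ≢ 1 ✓]
42^30 ≡ 1 shows ord(42) | 30, strictly less than φ(61); not a primitive root.

No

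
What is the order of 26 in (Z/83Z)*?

Since 26 ∈ (Z/83Z)^×, its order divides φ(83) = 83 − 1 = 82 = 2 · 41.
Divisors of 82: 1, 2, 41, 82.
Check 26^d mod 83 for each divisor in increasing order:
26^1 ≡ 26
26^2 ≡ 12
26^41 ≡ 1
So ord_83(26) = 41.

41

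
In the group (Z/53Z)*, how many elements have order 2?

1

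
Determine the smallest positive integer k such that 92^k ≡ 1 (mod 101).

25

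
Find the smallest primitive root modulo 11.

φ(11) = 11 − 1 = 10 = 2 · 5.
Test candidates g = 2, 3, … against the prime factors q ∈ {2, 5} of φ(11): g is a generator iff g^(10/q) ≢ 1 for every such q.
g = 2: 2^5 ≡ 10; 2^2 ≡ 4 — none is 1, so 2 is a primitive root.
Hence the least primitive root of 11 is 2.

2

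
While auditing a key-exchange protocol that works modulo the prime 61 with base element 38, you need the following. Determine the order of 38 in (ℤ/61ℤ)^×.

The order of 38 must divide φ(61) = 61 − 1 = 60 = 2^2 · 3 · 5.
Divisors of 60: 1, 2, 3, 4, 5, 6, 10, 12, 15, 20, 30, 60.
Evaluate successive powers at the divisors of 60:
38^1 ≡ 38 (mod 61)
38^2 ≡ 41 (mod 61)
38^3 ≡ 33 (mod 61)
38^4 ≡ 34 (mod 61)
38^5 ≡ 11 (mod 61)
38^6 ≡ 52 (mod 61)
38^10 ≡ 60 (mod 61)
38^12 ≡ 20 (mod 61)
38^15 ≡ 50 (mod 61)
38^20 ≡ 1 (mod 61) ✓
Hence ord(38) = 20.

20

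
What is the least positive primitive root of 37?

2

φ(37) = 37 − 1 = 36 = 2^2 · 3^2.
g is a primitive root iff g^(36/q) ≢ 1 (mod 37) for each prime q ∈ {2, 3}.
g = 2: 2^18 ≡ 36; 2^12 ≡ 26 — none is 1, so 2 is a primitive root.
So 2 is the smallest generator of (Z/37Z)^×.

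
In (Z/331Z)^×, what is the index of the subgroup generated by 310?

By Lagrange's theorem, ord_331(310) divides φ(331) = 331 − 1 = 330 = 2 · 3 · 5 · 11.
Divisors of 330: 1, 2, 3, 5, 6, 10, 11, 15, 22, 30, 33, 55, 66, 110, 165, 330.
Test each divisor d:
310^1 ≡ 310
310^2 ≡ 110
310^3 ≡ 7
310^5 ≡ 108
310^6 ≡ 49
310^10 ≡ 79
310^11 ≡ 327
310^15 ≡ 257
310^22 ≡ 16
310^30 ≡ 180
310^33 ≡ 267
310^55 ≡ 300
310^66 ≡ 124
310^110 ≡ 299
310^165 ≡ 330
310^330 ≡ 1
So ord_331(310) = 330, hence |⟨310⟩| = 330.
[(Z/331Z)^× : ⟨310⟩] = 330/330 = 1.

1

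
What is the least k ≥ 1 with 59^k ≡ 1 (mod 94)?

23

By Lagrange's theorem, ord_94(59) divides φ(94) = φ(2)·φ(47) = 1·46 = 46 = 2 · 23.
Divisors of 46: 1, 2, 23, 46.
Evaluate successive powers at the divisors of 46:
59^1 ≡ 59 (mod 94)
59^2 ≡ 3 (mod 94)
59^23 ≡ 1 (mod 94) ✓
Therefore the multiplicative order of 59 modulo 94 is 23.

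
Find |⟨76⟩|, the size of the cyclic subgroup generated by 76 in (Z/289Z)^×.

By Lagrange's theorem, ord_289(76) divides φ(289) = φ(17^2) = 17·(17−1) = 272 = 2^4 · 17.
Divisors of 272: 1, 2, 4, 8, 16, 17, 34, 68, 136, 272.
Test each divisor d:
76^1 ≡ 76 (mod 289)
76^2 ≡ 285 (mod 289)
76^4 ≡ 16 (mod 289)
76^8 ≡ 256 (mod 289)
76^16 ≡ 222 (mod 289)
76^17 ≡ 110 (mod 289)
76^34 ≡ 251 (mod 289)
76^68 ≡ 288 (mod 289)
76^136 ≡ 1 (mod 289) ✓
So ord_289(76) = 136.

136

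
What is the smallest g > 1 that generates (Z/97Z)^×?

φ(97) = 97 − 1 = 96 = 2^5 · 3.
g is a primitive root iff g^(96/q) ≢ 1 (mod 97) for each prime q ∈ {2, 3}.
g = 2: 2^48 ≡ 1 — hits 1, so not a primitive root.
g = 3: 3^48 ≡ 1 — hits 1, so not a primitive root.
g = 4: 4^48 ≡ 1 — hits 1, so not a primitive root.
g = 5: 5^48 ≡ 96; 5^32 ≡ 35 — none is 1, so 5 is a primitive root.
The smallest primitive root modulo 97 is 5.

5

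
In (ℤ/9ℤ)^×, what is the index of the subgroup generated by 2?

1

ord(2) | φ(9) = φ(3^2) = 3·(3−1) = 6 = 2 · 3.
Divisors of 6: 1, 2, 3, 6.
Evaluate successive powers at the divisors of 6:
2^1 ≡ 2 (mod 9)
2^2 ≡ 4 (mod 9)
2^3 ≡ 8 (mod 9)
2^6 ≡ 1 (mod 9) ✓
So ord_9(2) = 6, hence |⟨2⟩| = 6.
Index = |(Z/9Z)^×| / |⟨2⟩| = 6 / 6 = 1.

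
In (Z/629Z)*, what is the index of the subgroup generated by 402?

4

By Lagrange's theorem, ord_629(402) divides φ(629) = φ(17·37) = (17−1)·(37−1) = 16·36 = 576 = 2^6 · 3^2.
Divisors of 576: 1, 2, 3, 4, 6, 8, 9, 12, 16, 18, 24, 32, 36, 48, 64, 72, 96, 144, 192, 288, 576.
Check 402^d mod 629 for each divisor in increasing order:
402^1 ≡ 402
402^2 ≡ 580
402^3 ≡ 430
402^4 ≡ 514
402^6 ≡ 603
402^8 ≡ 16
402^9 ≡ 142
402^12 ≡ 47
402^16 ≡ 256
402^18 ≡ 36
402^24 ≡ 322
402^32 ≡ 120
402^36 ≡ 38
402^48 ≡ 528
402^64 ≡ 562
402^72 ≡ 186
402^96 ≡ 137
402^144 ≡ 1
The order of 402 is 144, so the subgroup it generates has 144 elements.
The index is φ(629) / ord(402) = 576 / 144 = 4.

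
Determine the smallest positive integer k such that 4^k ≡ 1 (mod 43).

7

Since 4 ∈ (Z/43Z)^×, its order divides φ(43) = 43 − 1 = 42 = 2 · 3 · 7.
Divisors of 42: 1, 2, 3, 6, 7, 14, 21, 42.
Compute 4^d (mod 43) for the divisors d until we hit 1:
4^1 ≡ 4
4^2 ≡ 16
4^3 ≡ 21
4^6 ≡ 11
4^7 ≡ 1
Hence ord(4) = 7.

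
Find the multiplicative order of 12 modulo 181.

By Lagrange's theorem, ord_181(12) divides φ(181) = 181 − 1 = 180 = 2^2 · 3^2 · 5.
Divisors of 180: 1, 2, 3, 4, 5, 6, 9, 10, 12, 15, 18, 20, 30, 36, 45, 60, 90, 180.
Compute 12^d (mod 181) for the divisors d until we hit 1:
12^1 ≡ 12 (mod 181)
12^2 ≡ 144 (mod 181)
12^3 ≡ 99 (mod 181)
12^4 ≡ 102 (mod 181)
12^5 ≡ 138 (mod 181)
12^6 ≡ 27 (mod 181)
12^9 ≡ 139 (mod 181)
12^10 ≡ 39 (mod 181)
12^12 ≡ 5 (mod 181)
12^15 ≡ 133 (mod 181)
12^18 ≡ 135 (mod 181)
12^20 ≡ 73 (mod 181)
12^30 ≡ 132 (mod 181)
12^36 ≡ 125 (mod 181)
12^45 ≡ 180 (mod 181)
12^60 ≡ 48 (mod 181)
12^90 ≡ 1 (mod 181) ✓
Therefore the multiplicative order of 12 modulo 181 is 90.

90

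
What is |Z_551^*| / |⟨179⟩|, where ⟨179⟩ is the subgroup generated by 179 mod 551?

12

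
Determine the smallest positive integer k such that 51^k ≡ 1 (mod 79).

39

Since 51 ∈ (Z/79Z)^×, its order divides φ(79) = 79 − 1 = 78 = 2 · 3 · 13.
Divisors of 78: 1, 2, 3, 6, 13, 26, 39, 78.
Evaluate successive powers at the divisors of 78:
51^1 ≡ 51 (mod 79)
51^2 ≡ 73 (mod 79)
51^3 ≡ 10 (mod 79)
51^6 ≡ 21 (mod 79)
51^13 ≡ 55 (mod 79)
51^26 ≡ 23 (mod 79)
51^39 ≡ 1 (mod 79) ✓
So ord_79(51) = 39.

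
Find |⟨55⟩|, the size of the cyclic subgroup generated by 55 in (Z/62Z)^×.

30

Since 55 ∈ (Z/62Z)^×, its order divides φ(62) = φ(2)·φ(31) = 1·30 = 30 = 2 · 3 · 5.
Divisors of 30: 1, 2, 3, 5, 6, 10, 15, 30.
Check 55^d mod 62 for each divisor in increasing order:
55^1 ≡ 55
55^2 ≡ 49
55^3 ≡ 29
55^5 ≡ 57
55^6 ≡ 35
55^10 ≡ 25
55^15 ≡ 61
55^30 ≡ 1
So ord_62(55) = 30.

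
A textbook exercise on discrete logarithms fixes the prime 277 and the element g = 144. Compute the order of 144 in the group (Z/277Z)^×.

69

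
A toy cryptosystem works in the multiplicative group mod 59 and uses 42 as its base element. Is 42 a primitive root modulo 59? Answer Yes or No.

φ(59) = 59 − 1 = 58 = 2 · 29.
It suffices to check that the order of 42 is not a proper divisor of 58: compute 42^(58/q) for q ∈ {2, 29}.
42^29 ≡ 58 (mod 59)  [q = 2: ≢ 1 ✓]
42^2 ≡ 53 (mod 59)  [q = 29: ≢ 1 ✓]
All checks pass, so 42 has order 58 and is a primitive root modulo 59.

Yes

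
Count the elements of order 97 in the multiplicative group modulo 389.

96

φ(389) = 389 − 1 = 388 = 2^2 · 97.
In a cyclic group of order 388, there are φ(d) elements of order d for each divisor d of 388, and zero for non-divisors.
97 | 388, and φ(97) = 97 − 1 = 96.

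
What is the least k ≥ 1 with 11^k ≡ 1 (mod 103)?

By Lagrange's theorem, ord_103(11) divides φ(103) = 103 − 1 = 102 = 2 · 3 · 17.
Divisors of 102: 1, 2, 3, 6, 17, 34, 51, 102.
Check 11^d mod 103 for each divisor in increasing order:
11^1 ≡ 11 (mod 103)
11^2 ≡ 18 (mod 103)
11^3 ≡ 95 (mod 103)
11^6 ≡ 64 (mod 103)
11^17 ≡ 57 (mod 103)
11^34 ≡ 56 (mod 103)
11^51 ≡ 102 (mod 103)
11^102 ≡ 1 (mod 103) ✓
Hence ord(11) = 102.

102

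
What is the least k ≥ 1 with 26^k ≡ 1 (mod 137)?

By Lagrange's theorem, ord_137(26) divides φ(137) = 137 − 1 = 136 = 2^3 · 17.
Divisors of 136: 1, 2, 4, 8, 17, 34, 68, 136.
Check 26^d mod 137 for each divisor in increasing order:
26^1 ≡ 26 (mod 137)
26^2 ≡ 128 (mod 137)
26^4 ≡ 81 (mod 137)
26^8 ≡ 122 (mod 137)
26^17 ≡ 96 (mod 137)
26^34 ≡ 37 (mod 137)
26^68 ≡ 136 (mod 137)
26^136 ≡ 1 (mod 137) ✓
The smallest such exponent is 136, so the order of 26 is 136.

136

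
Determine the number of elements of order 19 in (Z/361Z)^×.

18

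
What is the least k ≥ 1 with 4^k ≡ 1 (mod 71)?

35

Since 4 ∈ (Z/71Z)^×, its order divides φ(71) = 71 − 1 = 70 = 2 · 5 · 7.
Divisors of 70: 1, 2, 5, 7, 10, 14, 35, 70.
Test each divisor d:
4^1 ≡ 4
4^2 ≡ 16
4^5 ≡ 30
4^7 ≡ 54
4^10 ≡ 48
4^14 ≡ 5
4^35 ≡ 1
Therefore the multiplicative order of 4 modulo 71 is 35.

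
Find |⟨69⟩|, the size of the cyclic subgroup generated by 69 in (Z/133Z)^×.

6

Since 69 ∈ (Z/133Z)^×, its order divides φ(133) = φ(7·19) = (7−1)·(19−1) = 6·18 = 108 = 2^2 · 3^3.
Divisors of 108: 1, 2, 3, 4, 6, 9, 12, 18, 27, 36, 54, 108.
Evaluate successive powers at the divisors of 108:
69^1 ≡ 69 (mod 133)
69^2 ≡ 106 (mod 133)
69^3 ≡ 132 (mod 133)
69^4 ≡ 64 (mod 133)
69^6 ≡ 1 (mod 133) ✓
So ord_133(69) = 6.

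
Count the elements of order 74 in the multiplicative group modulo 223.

36

φ(223) = 223 − 1 = 222 = 2 · 3 · 37.
In a cyclic group of order 222, there are φ(d) elements of order d for each divisor d of 222, and zero for non-divisors.
74 = 2 · 37 divides 222, and φ(74) = 36.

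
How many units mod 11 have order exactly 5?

4

φ(11) = 11 − 1 = 10 = 2 · 5.
Since (Z/11Z)^× is cyclic of order 10, the number of elements of order d is φ(d) when d | 10 and 0 otherwise.
5 | 10, and φ(5) = 5 − 1 = 4.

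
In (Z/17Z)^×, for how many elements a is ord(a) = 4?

φ(17) = 17 − 1 = 16 = 2^4.
Since (Z/17Z)^× is cyclic of order 16, the number of elements of order d is φ(d) when d | 16 and 0 otherwise.
4 = 2^2 divides 16, and φ(4) = 2.

2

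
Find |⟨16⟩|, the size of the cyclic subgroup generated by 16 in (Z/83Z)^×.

41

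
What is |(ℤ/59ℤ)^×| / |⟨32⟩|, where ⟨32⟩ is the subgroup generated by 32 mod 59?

1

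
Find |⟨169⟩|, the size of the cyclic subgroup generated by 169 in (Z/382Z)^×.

95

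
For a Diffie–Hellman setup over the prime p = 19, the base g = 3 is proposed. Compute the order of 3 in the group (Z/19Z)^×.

The order of 3 must divide φ(19) = 19 − 1 = 18 = 2 · 3^2.
Divisors of 18: 1, 2, 3, 6, 9, 18.
Evaluate successive powers at the divisors of 18:
3^1 ≡ 3 (mod 19)
3^2 ≡ 9 (mod 19)
3^3 ≡ 8 (mod 19)
3^6 ≡ 7 (mod 19)
3^9 ≡ 18 (mod 19)
3^18 ≡ 1 (mod 19) ✓
Hence ord(3) = 18.

18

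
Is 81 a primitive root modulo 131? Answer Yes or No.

φ(131) = 131 − 1 = 130 = 2 · 5 · 13.
81 is a primitive root mod 131 iff 81^(φ(131)/q) ≢ 1 for every prime q | φ(131), i.e. q ∈ {2, 5, 13}.
81^65 ≡ 1 (mod 131)  [q = 2: ≡ 1 ✗]
81^26 ≡ 61 (mod 131)  [q = 5: ≢ 1 ✓]
81^10 ≡ 52 (mod 131)  [q = 13: ≢ 1 ✓]
81^65 ≡ 1 shows ord(81) | 65, strictly less than φ(131); not a primitive root.

No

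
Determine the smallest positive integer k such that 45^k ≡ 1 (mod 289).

272

By Lagrange's theorem, ord_289(45) divides φ(289) = φ(17^2) = 17·(17−1) = 272 = 2^4 · 17.
Divisors of 272: 1, 2, 4, 8, 16, 17, 34, 68, 136, 272.
Test each divisor d:
45^1 ≡ 45 (mod 289)
45^2 ≡ 2 (mod 289)
45^4 ≡ 4 (mod 289)
45^8 ≡ 16 (mod 289)
45^16 ≡ 256 (mod 289)
45^17 ≡ 249 (mod 289)
45^34 ≡ 155 (mod 289)
45^68 ≡ 38 (mod 289)
45^136 ≡ 288 (mod 289)
45^272 ≡ 1 (mod 289) ✓
Therefore the multiplicative order of 45 modulo 289 is 272.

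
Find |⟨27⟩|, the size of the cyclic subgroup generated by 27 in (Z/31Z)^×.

10

The order of 27 must divide φ(31) = 31 − 1 = 30 = 2 · 3 · 5.
Divisors of 30: 1, 2, 3, 5, 6, 10, 15, 30.
Check 27^d mod 31 for each divisor in increasing order:
27^1 ≡ 27
27^2 ≡ 16
27^3 ≡ 29
27^5 ≡ 30
27^6 ≡ 4
27^10 ≡ 1
So ord_31(27) = 10.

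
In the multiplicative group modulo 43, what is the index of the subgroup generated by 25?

2

By Lagrange's theorem, ord_43(25) divides φ(43) = 43 − 1 = 42 = 2 · 3 · 7.
Divisors of 42: 1, 2, 3, 6, 7, 14, 21, 42.
Compute 25^d (mod 43) for the divisors d until we hit 1:
25^1 ≡ 25
25^2 ≡ 23
25^3 ≡ 16
25^6 ≡ 41
25^7 ≡ 36
25^14 ≡ 6
25^21 ≡ 1
Thus |⟨25⟩| = ord(25) = 21.
The index is φ(43) / ord(25) = 42 / 21 = 2.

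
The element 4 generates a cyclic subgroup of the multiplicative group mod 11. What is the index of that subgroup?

2

The order of 4 must divide φ(11) = 11 − 1 = 10 = 2 · 5.
Divisors of 10: 1, 2, 5, 10.
Check 4^d mod 11 for each divisor in increasing order:
4^1 ≡ 4 (mod 11)
4^2 ≡ 5 (mod 11)
4^5 ≡ 1 (mod 11) ✓
So ord_11(4) = 5, hence |⟨4⟩| = 5.
Index = |(Z/11Z)^×| / |⟨4⟩| = 10 / 5 = 2.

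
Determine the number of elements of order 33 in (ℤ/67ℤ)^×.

20

φ(67) = 67 − 1 = 66 = 2 · 3 · 11.
(Z/67Z)^× is cyclic (|G| = 66); a cyclic group of order m has exactly φ(d) elements of each order d | m, and none otherwise.
33 = 3 · 11 divides 66, and φ(33) = 20.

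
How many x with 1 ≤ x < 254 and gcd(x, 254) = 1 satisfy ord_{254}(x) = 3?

2

φ(254) = φ(2)·φ(127) = 1·126 = 126 = 2 · 3^2 · 7.
In a cyclic group of order 126, there are φ(d) elements of order d for each divisor d of 126, and zero for non-divisors.
3 | 126, and φ(3) = 3 − 1 = 2.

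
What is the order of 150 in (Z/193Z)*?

The order of 150 must divide φ(193) = 193 − 1 = 192 = 2^6 · 3.
Divisors of 192: 1, 2, 3, 4, 6, 8, 12, 16, 24, 32, 48, 64, 96, 192.
Check 150^d mod 193 for each divisor in increasing order:
150^1 ≡ 150 (mod 193)
150^2 ≡ 112 (mod 193)
150^3 ≡ 9 (mod 193)
150^4 ≡ 192 (mod 193)
150^6 ≡ 81 (mod 193)
150^8 ≡ 1 (mod 193) ✓
Therefore the multiplicative order of 150 modulo 193 is 8.

8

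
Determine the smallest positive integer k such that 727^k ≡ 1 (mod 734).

122

The order of 727 must divide φ(734) = φ(2)·φ(367) = 1·366 = 366 = 2 · 3 · 61.
Divisors of 366: 1, 2, 3, 6, 61, 122, 183, 366.
Test each divisor d:
727^1 ≡ 727 (mod 734)
727^2 ≡ 49 (mod 734)
727^3 ≡ 391 (mod 734)
727^6 ≡ 209 (mod 734)
727^61 ≡ 733 (mod 734)
727^122 ≡ 1 (mod 734) ✓
So ord_734(727) = 122.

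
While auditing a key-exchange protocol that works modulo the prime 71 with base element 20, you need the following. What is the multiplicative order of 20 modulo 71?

7

By Lagrange's theorem, ord_71(20) divides φ(71) = 71 − 1 = 70 = 2 · 5 · 7.
Divisors of 70: 1, 2, 5, 7, 10, 14, 35, 70.
Compute 20^d (mod 71) for the divisors d until we hit 1:
20^1 ≡ 20
20^2 ≡ 45
20^5 ≡ 30
20^7 ≡ 1
So ord_71(20) = 7.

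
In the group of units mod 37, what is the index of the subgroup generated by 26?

12

The order of 26 must divide φ(37) = 37 − 1 = 36 = 2^2 · 3^2.
Divisors of 36: 1, 2, 3, 4, 6, 9, 12, 18, 36.
Evaluate successive powers at the divisors of 36:
26^1 ≡ 26
26^2 ≡ 10
26^3 ≡ 1
The order of 26 is 3, so the subgroup it generates has 3 elements.
[(Z/37Z)^× : ⟨26⟩] = 36/3 = 12.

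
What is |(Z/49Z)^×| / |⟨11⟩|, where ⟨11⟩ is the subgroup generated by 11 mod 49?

Since 11 ∈ (Z/49Z)^×, its order divides φ(49) = φ(7^2) = 7·(7−1) = 42 = 2 · 3 · 7.
Divisors of 42: 1, 2, 3, 6, 7, 14, 21, 42.
Evaluate successive powers at the divisors of 42:
11^1 ≡ 11
11^2 ≡ 23
11^3 ≡ 8
11^6 ≡ 15
11^7 ≡ 18
11^14 ≡ 30
11^21 ≡ 1
So ord_49(11) = 21, hence |⟨11⟩| = 21.
The index is φ(49) / ord(11) = 42 / 21 = 2.

2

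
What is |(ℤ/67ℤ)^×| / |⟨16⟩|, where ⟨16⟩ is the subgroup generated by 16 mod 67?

By Lagrange's theorem, ord_67(16) divides φ(67) = 67 − 1 = 66 = 2 · 3 · 11.
Divisors of 66: 1, 2, 3, 6, 11, 22, 33, 66.
Compute 16^d (mod 67) for the divisors d until we hit 1:
16^1 ≡ 16 (mod 67)
16^2 ≡ 55 (mod 67)
16^3 ≡ 9 (mod 67)
16^6 ≡ 14 (mod 67)
16^11 ≡ 29 (mod 67)
16^22 ≡ 37 (mod 67)
16^33 ≡ 1 (mod 67) ✓
So ord_67(16) = 33, hence |⟨16⟩| = 33.
Index = |(Z/67Z)^×| / |⟨16⟩| = 66 / 33 = 2.

2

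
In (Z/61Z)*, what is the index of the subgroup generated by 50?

15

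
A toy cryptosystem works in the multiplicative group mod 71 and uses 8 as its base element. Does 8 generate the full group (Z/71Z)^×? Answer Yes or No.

φ(71) = 71 − 1 = 70 = 2 · 5 · 7.
8 is a primitive root mod 71 iff 8^(φ(71)/q) ≢ 1 for every prime q | φ(71), i.e. q ∈ {2, 5, 7}.
8^35 ≡ 1 (mod 71)  [q = 2: ≡ 1 ✗]
8^14 ≡ 57 (mod 71)  [q = 5: ≢ 1 ✓]
8^10 ≡ 20 (mod 71)  [q = 7: ≢ 1 ✓]
8^35 ≡ 1 shows ord(8) | 35, strictly less than φ(71); not a primitive root.

No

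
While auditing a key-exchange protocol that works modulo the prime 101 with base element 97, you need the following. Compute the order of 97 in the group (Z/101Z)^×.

Since 97 ∈ (Z/101Z)^×, its order divides φ(101) = 101 − 1 = 100 = 2^2 · 5^2.
Divisors of 100: 1, 2, 4, 5, 10, 20, 25, 50, 100.
Check 97^d mod 101 for each divisor in increasing order:
97^1 ≡ 97
97^2 ≡ 16
97^4 ≡ 54
97^5 ≡ 87
97^10 ≡ 95
97^20 ≡ 36
97^25 ≡ 1
Hence ord(97) = 25.

25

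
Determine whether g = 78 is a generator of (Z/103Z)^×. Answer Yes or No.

Yes

φ(103) = 103 − 1 = 102 = 2 · 3 · 17.
It suffices to check that the order of 78 is not a proper divisor of 102: compute 78^(102/q) for q ∈ {2, 3, 17}.
78^51 ≡ 102 (mod 103)  [q = 2: ≢ 1 ✓]
78^34 ≡ 46 (mod 103)  [q = 3: ≢ 1 ✓]
78^6 ≡ 34 (mod 103)  [q = 17: ≢ 1 ✓]
All checks pass, so 78 has order 102 and is a primitive root modulo 103.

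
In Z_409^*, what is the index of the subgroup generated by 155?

3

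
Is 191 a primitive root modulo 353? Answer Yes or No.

φ(353) = 353 − 1 = 352 = 2^5 · 11.
An element g generates (Z/353Z)^× iff g^(352/q) ≢ 1 (mod 353) for each prime q ∈ {2, 11}.
191^176 ≡ 1 (mod 353)  [q = 2: ≡ 1 ✗]
191^32 ≡ 131 (mod 353)  [q = 11: ≢ 1 ✓]
191^176 ≡ 1 shows ord(191) | 176, strictly less than φ(353); not a primitive root.

No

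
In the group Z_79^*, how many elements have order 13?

12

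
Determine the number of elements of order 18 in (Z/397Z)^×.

φ(397) = 397 − 1 = 396 = 2^2 · 3^2 · 11.
(Z/397Z)^× is cyclic (|G| = 396); a cyclic group of order m has exactly φ(d) elements of each order d | m, and none otherwise.
18 = 2 · 3^2 divides 396, and φ(18) = 6.

6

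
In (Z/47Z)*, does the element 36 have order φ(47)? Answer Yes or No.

No

φ(47) = 47 − 1 = 46 = 2 · 23.
An element g generates (Z/47Z)^× iff g^(46/q) ≢ 1 (mod 47) for each prime q ∈ {2, 23}.
36^23 ≡ 1 (mod 47)  [q = 2: ≡ 1 ✗]
36^2 ≡ 27 (mod 47)  [q = 23: ≢ 1 ✓]
36^23 ≡ 1 shows ord(36) | 23, strictly less than φ(47); not a primitive root.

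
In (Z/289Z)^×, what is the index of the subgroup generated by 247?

2

Since 247 ∈ (Z/289Z)^×, its order divides φ(289) = φ(17^2) = 17·(17−1) = 272 = 2^4 · 17.
Divisors of 272: 1, 2, 4, 8, 16, 17, 34, 68, 136, 272.
Compute 247^d (mod 289) for the divisors d until we hit 1:
247^1 ≡ 247 (mod 289)
247^2 ≡ 30 (mod 289)
247^4 ≡ 33 (mod 289)
247^8 ≡ 222 (mod 289)
247^16 ≡ 154 (mod 289)
247^17 ≡ 179 (mod 289)
247^34 ≡ 251 (mod 289)
247^68 ≡ 288 (mod 289)
247^136 ≡ 1 (mod 289) ✓
So ord_289(247) = 136, hence |⟨247⟩| = 136.
The index is φ(289) / ord(247) = 272 / 136 = 2.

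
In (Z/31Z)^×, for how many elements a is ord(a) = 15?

φ(31) = 31 − 1 = 30 = 2 · 3 · 5.
(Z/31Z)^× is cyclic (|G| = 30); a cyclic group of order m has exactly φ(d) elements of each order d | m, and none otherwise.
15 = 3 · 5 divides 30, and φ(15) = 8.

8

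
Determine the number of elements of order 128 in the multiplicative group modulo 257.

64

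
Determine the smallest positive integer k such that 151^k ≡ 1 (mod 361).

38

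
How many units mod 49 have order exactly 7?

φ(49) = φ(7^2) = 7·(7−1) = 42 = 2 · 3 · 7.
Since (Z/49Z)^× is cyclic of order 42, the number of elements of order d is φ(d) when d | 42 and 0 otherwise.
7 | 42, and φ(7) = 7 − 1 = 6.

6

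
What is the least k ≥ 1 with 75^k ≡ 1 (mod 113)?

112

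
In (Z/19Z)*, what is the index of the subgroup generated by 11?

By Lagrange's theorem, ord_19(11) divides φ(19) = 19 − 1 = 18 = 2 · 3^2.
Divisors of 18: 1, 2, 3, 6, 9, 18.
Check 11^d mod 19 for each divisor in increasing order:
11^1 ≡ 11 (mod 19)
11^2 ≡ 7 (mod 19)
11^3 ≡ 1 (mod 19) ✓
Thus |⟨11⟩| = ord(11) = 3.
Index = |(Z/19Z)^×| / |⟨11⟩| = 18 / 3 = 6.

6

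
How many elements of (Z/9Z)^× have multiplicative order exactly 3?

φ(9) = φ(3^2) = 3·(3−1) = 6 = 2 · 3.
(Z/9Z)^× is cyclic (|G| = 6); a cyclic group of order m has exactly φ(d) elements of each order d | m, and none otherwise.
3 | 6, and φ(3) = 3 − 1 = 2.

2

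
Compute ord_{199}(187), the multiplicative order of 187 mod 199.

The order of 187 must divide φ(199) = 199 − 1 = 198 = 2 · 3^2 · 11.
Divisors of 198: 1, 2, 3, 6, 9, 11, 18, 22, 33, 66, 99, 198.
Compute 187^d (mod 199) for the divisors d until we hit 1:
187^1 ≡ 187
187^2 ≡ 144
187^3 ≡ 63
187^6 ≡ 188
187^9 ≡ 103
187^11 ≡ 106
187^18 ≡ 62
187^22 ≡ 92
187^33 ≡ 1
So ord_199(187) = 33.

33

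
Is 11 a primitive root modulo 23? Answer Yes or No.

Yes

φ(23) = 23 − 1 = 22 = 2 · 11.
Test 11^(22/q) mod 23 for each prime factor q of 22:
11^11 ≡ 22 (mod 23)  [q = 2: ≢ 1 ✓]
11^2 ≡ 6 (mod 23)  [q = 11: ≢ 1 ✓]
Every test exponent gives a nontrivial residue, hence 11 generates the full group.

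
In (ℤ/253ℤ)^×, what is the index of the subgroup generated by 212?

2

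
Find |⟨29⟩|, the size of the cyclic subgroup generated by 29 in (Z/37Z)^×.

The order of 29 must divide φ(37) = 37 − 1 = 36 = 2^2 · 3^2.
Divisors of 36: 1, 2, 3, 4, 6, 9, 12, 18, 36.
Compute 29^d (mod 37) for the divisors d until we hit 1:
29^1 ≡ 29 (mod 37)
29^2 ≡ 27 (mod 37)
29^3 ≡ 6 (mod 37)
29^4 ≡ 26 (mod 37)
29^6 ≡ 36 (mod 37)
29^9 ≡ 31 (mod 37)
29^12 ≡ 1 (mod 37) ✓
Hence ord(29) = 12.

12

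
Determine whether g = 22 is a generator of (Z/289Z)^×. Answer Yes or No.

Yes

φ(289) = φ(17^2) = 17·(17−1) = 272 = 2^4 · 17.
An element g generates (Z/289Z)^× iff g^(272/q) ≢ 1 (mod 289) for each prime q ∈ {2, 17}.
22^136 ≡ 288 (mod 289)  [q = 2: ≢ 1 ✓]
22^16 ≡ 86 (mod 289)  [q = 17: ≢ 1 ✓]
None equal 1, so ord_289(22) = 272: 22 is a primitive root.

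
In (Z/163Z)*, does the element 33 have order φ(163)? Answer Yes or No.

φ(163) = 163 − 1 = 162 = 2 · 3^4.
An element g generates (Z/163Z)^× iff g^(162/q) ≢ 1 (mod 163) for each prime q ∈ {2, 3}.
33^81 ≡ 1 (mod 163)  [q = 2: ≡ 1 ✗]
33^54 ≡ 104 (mod 163)  [q = 3: ≢ 1 ✓]
33^81 ≡ 1 shows ord(33) | 81, strictly less than φ(163); not a primitive root.

No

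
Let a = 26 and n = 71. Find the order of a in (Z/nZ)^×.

14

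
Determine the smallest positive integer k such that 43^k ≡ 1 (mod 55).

4

Since 43 ∈ (Z/55Z)^×, its order divides φ(55) = φ(5·11) = (5−1)·(11−1) = 4·10 = 40 = 2^3 · 5.
Divisors of 40: 1, 2, 4, 5, 8, 10, 20, 40.
Evaluate successive powers at the divisors of 40:
43^1 ≡ 43 (mod 55)
43^2 ≡ 34 (mod 55)
43^4 ≡ 1 (mod 55) ✓
So ord_55(43) = 4.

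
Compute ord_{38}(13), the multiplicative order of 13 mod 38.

The order of 13 must divide φ(38) = φ(2)·φ(19) = 1·18 = 18 = 2 · 3^2.
Divisors of 18: 1, 2, 3, 6, 9, 18.
Test each divisor d:
13^1 ≡ 13 (mod 38)
13^2 ≡ 17 (mod 38)
13^3 ≡ 31 (mod 38)
13^6 ≡ 11 (mod 38)
13^9 ≡ 37 (mod 38)
13^18 ≡ 1 (mod 38) ✓
The smallest such exponent is 18, so the order of 13 is 18.

18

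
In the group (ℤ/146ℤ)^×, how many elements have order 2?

φ(146) = φ(2)·φ(73) = 1·72 = 72 = 2^3 · 3^2.
In a cyclic group of order 72, there are φ(d) elements of order d for each divisor d of 72, and zero for non-divisors.
2 | 72, and φ(2) = 2 − 1 = 1.

1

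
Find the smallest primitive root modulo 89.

3

φ(89) = 89 − 1 = 88 = 2^3 · 11.
Test candidates g = 2, 3, … against the prime factors q ∈ {2, 11} of φ(89): g is a generator iff g^(88/q) ≢ 1 for every such q.
g = 2: 2^44 ≡ 1 — hits 1, so not a primitive root.
g = 3: 3^44 ≡ 88; 3^8 ≡ 64 — none is 1, so 3 is a primitive root.
The smallest primitive root modulo 89 is 3.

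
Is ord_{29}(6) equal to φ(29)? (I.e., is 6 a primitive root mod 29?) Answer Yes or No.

No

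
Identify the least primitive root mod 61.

2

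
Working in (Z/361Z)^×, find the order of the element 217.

Since 217 ∈ (Z/361Z)^×, its order divides φ(361) = φ(19^2) = 19·(19−1) = 342 = 2 · 3^2 · 19.
Divisors of 342: 1, 2, 3, 6, 9, 18, 19, 38, 57, 114, 171, 342.
Compute 217^d (mod 361) for the divisors d until we hit 1:
217^1 ≡ 217 (mod 361)
217^2 ≡ 159 (mod 361)
217^3 ≡ 208 (mod 361)
217^6 ≡ 305 (mod 361)
217^9 ≡ 265 (mod 361)
217^18 ≡ 191 (mod 361)
217^19 ≡ 293 (mod 361)
217^38 ≡ 292 (mod 361)
217^57 ≡ 360 (mod 361)
217^114 ≡ 1 (mod 361) ✓
The smallest such exponent is 114, so the order of 217 is 114.

114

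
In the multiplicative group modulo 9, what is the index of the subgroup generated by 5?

1

ord(5) | φ(9) = φ(3^2) = 3·(3−1) = 6 = 2 · 3.
Divisors of 6: 1, 2, 3, 6.
Evaluate successive powers at the divisors of 6:
5^1 ≡ 5
5^2 ≡ 7
5^3 ≡ 8
5^6 ≡ 1
The order of 5 is 6, so the subgroup it generates has 6 elements.
[(Z/9Z)^× : ⟨5⟩] = 6/6 = 1.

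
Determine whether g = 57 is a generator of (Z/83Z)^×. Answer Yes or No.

φ(83) = 83 − 1 = 82 = 2 · 41.
57 is a primitive root mod 83 iff 57^(φ(83)/q) ≢ 1 for every prime q | φ(83), i.e. q ∈ {2, 41}.
57^41 ≡ 82 (mod 83)  [q = 2: ≢ 1 ✓]
57^2 ≡ 12 (mod 83)  [q = 41: ≢ 1 ✓]
None equal 1, so ord_83(57) = 82: 57 is a primitive root.

Yes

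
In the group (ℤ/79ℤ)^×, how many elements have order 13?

12

φ(79) = 79 − 1 = 78 = 2 · 3 · 13.
(Z/79Z)^× is cyclic (|G| = 78); a cyclic group of order m has exactly φ(d) elements of each order d | m, and none otherwise.
13 | 78, and φ(13) = 13 − 1 = 12.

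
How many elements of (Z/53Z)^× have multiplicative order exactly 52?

24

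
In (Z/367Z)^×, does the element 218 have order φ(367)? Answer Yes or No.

φ(367) = 367 − 1 = 366 = 2 · 3 · 61.
An element g generates (Z/367Z)^× iff g^(366/q) ≢ 1 (mod 367) for each prime q ∈ {2, 3, 61}.
218^183 ≡ 366 (mod 367)  [q = 2: ≢ 1 ✓]
218^122 ≡ 283 (mod 367)  [q = 3: ≢ 1 ✓]
218^6 ≡ 122 (mod 367)  [q = 61: ≢ 1 ✓]
None equal 1, so ord_367(218) = 366: 218 is a primitive root.

Yes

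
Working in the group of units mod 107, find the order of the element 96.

106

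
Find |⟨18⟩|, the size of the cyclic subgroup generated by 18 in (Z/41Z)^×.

5

The order of 18 must divide φ(41) = 41 − 1 = 40 = 2^3 · 5.
Divisors of 40: 1, 2, 4, 5, 8, 10, 20, 40.
Check 18^d mod 41 for each divisor in increasing order:
18^1 ≡ 18 (mod 41)
18^2 ≡ 37 (mod 41)
18^4 ≡ 16 (mod 41)
18^5 ≡ 1 (mod 41) ✓
Therefore the multiplicative order of 18 modulo 41 is 5.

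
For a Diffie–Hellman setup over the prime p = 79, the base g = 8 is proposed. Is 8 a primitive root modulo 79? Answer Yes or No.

No

φ(79) = 79 − 1 = 78 = 2 · 3 · 13.
Test 8^(78/q) mod 79 for each prime factor q of 78:
8^39 ≡ 1 (mod 79)  [q = 2: ≡ 1 ✗]
8^26 ≡ 1 (mod 79)  [q = 3: ≡ 1 ✗]
8^6 ≡ 22 (mod 79)  [q = 13: ≢ 1 ✓]
Since 8^39 ≡ 1, the order of 8 divides 39 < 78, so 8 is not a primitive root.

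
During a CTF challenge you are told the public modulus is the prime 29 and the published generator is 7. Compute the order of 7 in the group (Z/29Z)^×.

By Lagrange's theorem, ord_29(7) divides φ(29) = 29 − 1 = 28 = 2^2 · 7.
Divisors of 28: 1, 2, 4, 7, 14, 28.
Compute 7^d (mod 29) for the divisors d until we hit 1:
7^1 ≡ 7 (mod 29)
7^2 ≡ 20 (mod 29)
7^4 ≡ 23 (mod 29)
7^7 ≡ 1 (mod 29) ✓
The smallest such exponent is 7, so the order of 7 is 7.

7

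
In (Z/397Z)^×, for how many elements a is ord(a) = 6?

φ(397) = 397 − 1 = 396 = 2^2 · 3^2 · 11.
Since (Z/397Z)^× is cyclic of order 396, the number of elements of order d is φ(d) when d | 396 and 0 otherwise.
6 = 2 · 3 divides 396, and φ(6) = 2.

2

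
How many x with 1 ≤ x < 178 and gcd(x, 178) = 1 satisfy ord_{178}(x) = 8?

4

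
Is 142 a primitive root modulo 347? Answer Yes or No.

φ(347) = 347 − 1 = 346 = 2 · 173.
An element g generates (Z/347Z)^× iff g^(346/q) ≢ 1 (mod 347) for each prime q ∈ {2, 173}.
142^173 ≡ 346 (mod 347)  [q = 2: ≢ 1 ✓]
142^2 ≡ 38 (mod 347)  [q = 173: ≢ 1 ✓]
None equal 1, so ord_347(142) = 346: 142 is a primitive root.

Yes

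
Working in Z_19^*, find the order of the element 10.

Since 10 ∈ (Z/19Z)^×, its order divides φ(19) = 19 − 1 = 18 = 2 · 3^2.
Divisors of 18: 1, 2, 3, 6, 9, 18.
Evaluate successive powers at the divisors of 18:
10^1 ≡ 10 (mod 19)
10^2 ≡ 5 (mod 19)
10^3 ≡ 12 (mod 19)
10^6 ≡ 11 (mod 19)
10^9 ≡ 18 (mod 19)
10^18 ≡ 1 (mod 19) ✓
Therefore the multiplicative order of 10 modulo 19 is 18.

18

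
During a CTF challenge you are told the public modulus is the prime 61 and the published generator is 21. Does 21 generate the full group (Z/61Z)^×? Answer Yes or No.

No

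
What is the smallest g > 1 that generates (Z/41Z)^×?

φ(41) = 41 − 1 = 40 = 2^3 · 5.
Test candidates g = 2, 3, … against the prime factors q ∈ {2, 5} of φ(41): g is a generator iff g^(40/q) ≢ 1 for every such q.
g = 2: 2^20 ≡ 1 — hits 1, so not a primitive root.
g = 3: 3^20 ≡ 40; 3^8 ≡ 1 — hits 1, so not a primitive root.
g = 4: 4^20 ≡ 1 — hits 1, so not a primitive root.
g = 5: 5^20 ≡ 1 — hits 1, so not a primitive root.
g = 6: 6^20 ≡ 40; 6^8 ≡ 10 — none is 1, so 6 is a primitive root.
The smallest primitive root modulo 41 is 6.

6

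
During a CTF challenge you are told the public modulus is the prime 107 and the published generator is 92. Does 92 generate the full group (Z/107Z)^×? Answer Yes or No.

φ(107) = 107 − 1 = 106 = 2 · 53.
Test 92^(106/q) mod 107 for each prime factor q of 106:
92^53 ≡ 1 (mod 107)  [q = 2: ≡ 1 ✗]
92^2 ≡ 11 (mod 107)  [q = 53: ≢ 1 ✓]
The check at q = 2 fails, so 92 generates a proper subgroup.

No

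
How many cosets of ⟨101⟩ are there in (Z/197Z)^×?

4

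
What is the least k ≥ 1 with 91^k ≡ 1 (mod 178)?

11

The order of 91 must divide φ(178) = φ(2)·φ(89) = 1·88 = 88 = 2^3 · 11.
Divisors of 88: 1, 2, 4, 8, 11, 22, 44, 88.
Test each divisor d:
91^1 ≡ 91
91^2 ≡ 93
91^4 ≡ 105
91^8 ≡ 167
91^11 ≡ 1
Hence ord(91) = 11.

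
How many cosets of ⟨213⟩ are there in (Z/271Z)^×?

2

By Lagrange's theorem, ord_271(213) divides φ(271) = 271 − 1 = 270 = 2 · 3^3 · 5.
Divisors of 270: 1, 2, 3, 5, 6, 9, 10, 15, 18, 27, 30, 45, 54, 90, 135, 270.
Test each divisor d:
213^1 ≡ 213 (mod 271)
213^2 ≡ 112 (mod 271)
213^3 ≡ 8 (mod 271)
213^5 ≡ 83 (mod 271)
213^6 ≡ 64 (mod 271)
213^9 ≡ 241 (mod 271)
213^10 ≡ 114 (mod 271)
213^15 ≡ 248 (mod 271)
213^18 ≡ 87 (mod 271)
213^27 ≡ 100 (mod 271)
213^30 ≡ 258 (mod 271)
213^45 ≡ 28 (mod 271)
213^54 ≡ 244 (mod 271)
213^90 ≡ 242 (mod 271)
213^135 ≡ 1 (mod 271) ✓
So ord_271(213) = 135, hence |⟨213⟩| = 135.
[(Z/271Z)^× : ⟨213⟩] = 270/135 = 2.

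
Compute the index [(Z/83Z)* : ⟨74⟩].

1

The order of 74 must divide φ(83) = 83 − 1 = 82 = 2 · 41.
Divisors of 82: 1, 2, 41, 82.
Evaluate successive powers at the divisors of 82:
74^1 ≡ 74
74^2 ≡ 81
74^41 ≡ 82
74^82 ≡ 1
The order of 74 is 82, so the subgroup it generates has 82 elements.
[(Z/83Z)^× : ⟨74⟩] = 82/82 = 1.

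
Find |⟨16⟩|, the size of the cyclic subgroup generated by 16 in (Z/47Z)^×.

23

By Lagrange's theorem, ord_47(16) divides φ(47) = 47 − 1 = 46 = 2 · 23.
Divisors of 46: 1, 2, 23, 46.
Compute 16^d (mod 47) for the divisors d until we hit 1:
16^1 ≡ 16
16^2 ≡ 21
16^23 ≡ 1
The smallest such exponent is 23, so the order of 16 is 23.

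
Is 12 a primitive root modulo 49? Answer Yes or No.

Yes

φ(49) = φ(7^2) = 7·(7−1) = 42 = 2 · 3 · 7.
12 is a primitive root mod 49 iff 12^(φ(49)/q) ≢ 1 for every prime q | φ(49), i.e. q ∈ {2, 3, 7}.
12^21 ≡ 48 (mod 49)  [q = 2: ≢ 1 ✓]
12^14 ≡ 18 (mod 49)  [q = 3: ≢ 1 ✓]
12^6 ≡ 22 (mod 49)  [q = 7: ≢ 1 ✓]
None equal 1, so ord_49(12) = 42: 12 is a primitive root.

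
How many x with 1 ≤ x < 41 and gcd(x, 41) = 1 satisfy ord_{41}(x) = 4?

2

φ(41) = 41 − 1 = 40 = 2^3 · 5.
In a cyclic group of order 40, there are φ(d) elements of order d for each divisor d of 40, and zero for non-divisors.
4 = 2^2 divides 40, and φ(4) = 2.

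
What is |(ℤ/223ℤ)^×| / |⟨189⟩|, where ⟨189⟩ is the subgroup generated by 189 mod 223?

3

By Lagrange's theorem, ord_223(189) divides φ(223) = 223 − 1 = 222 = 2 · 3 · 37.
Divisors of 222: 1, 2, 3, 6, 37, 74, 111, 222.
Evaluate successive powers at the divisors of 222:
189^1 ≡ 189 (mod 223)
189^2 ≡ 41 (mod 223)
189^3 ≡ 167 (mod 223)
189^6 ≡ 14 (mod 223)
189^37 ≡ 222 (mod 223)
189^74 ≡ 1 (mod 223) ✓
So ord_223(189) = 74, hence |⟨189⟩| = 74.
The index is φ(223) / ord(189) = 222 / 74 = 3.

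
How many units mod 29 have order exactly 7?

6

φ(29) = 29 − 1 = 28 = 2^2 · 7.
Since (Z/29Z)^× is cyclic of order 28, the number of elements of order d is φ(d) when d | 28 and 0 otherwise.
7 | 28, and φ(7) = 7 − 1 = 6.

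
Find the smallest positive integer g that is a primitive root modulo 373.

φ(373) = 373 − 1 = 372 = 2^2 · 3 · 31.
g is a primitive root iff g^(372/q) ≢ 1 (mod 373) for each prime q ∈ {2, 3, 31}.
g = 2: 2^186 ≡ 372; 2^124 ≡ 284; 2^12 ≡ 366 — none is 1, so 2 is a primitive root.
Hence the least primitive root of 373 is 2.

2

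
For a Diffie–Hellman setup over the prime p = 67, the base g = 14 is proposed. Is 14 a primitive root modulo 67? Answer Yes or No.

No

φ(67) = 67 − 1 = 66 = 2 · 3 · 11.
14 is a primitive root mod 67 iff 14^(φ(67)/q) ≢ 1 for every prime q | φ(67), i.e. q ∈ {2, 3, 11}.
14^33 ≡ 1 (mod 67)  [q = 2: ≡ 1 ✗]
14^22 ≡ 1 (mod 67)  [q = 3: ≡ 1 ✗]
14^6 ≡ 9 (mod 67)  [q = 11: ≢ 1 ✓]
The check at q = 2 fails, so 14 generates a proper subgroup.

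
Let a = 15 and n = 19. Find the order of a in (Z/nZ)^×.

ord(15) | φ(19) = 19 − 1 = 18 = 2 · 3^2.
Divisors of 18: 1, 2, 3, 6, 9, 18.
Test each divisor d:
15^1 ≡ 15
15^2 ≡ 16
15^3 ≡ 12
15^6 ≡ 11
15^9 ≡ 18
15^18 ≡ 1
The smallest such exponent is 18, so the order of 15 is 18.

18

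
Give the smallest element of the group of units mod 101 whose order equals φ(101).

φ(101) = 101 − 1 = 100 = 2^2 · 5^2.
Test candidates g = 2, 3, … against the prime factors q ∈ {2, 5} of φ(101): g is a generator iff g^(100/q) ≢ 1 for every such q.
g = 2: 2^50 ≡ 100; 2^20 ≡ 95 — none is 1, so 2 is a primitive root.
The smallest primitive root modulo 101 is 2.

2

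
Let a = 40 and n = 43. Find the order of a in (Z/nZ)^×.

21

The order of 40 must divide φ(43) = 43 − 1 = 42 = 2 · 3 · 7.
Divisors of 42: 1, 2, 3, 6, 7, 14, 21, 42.
Check 40^d mod 43 for each divisor in increasing order:
40^1 ≡ 40
40^2 ≡ 9
40^3 ≡ 16
40^6 ≡ 41
40^7 ≡ 6
40^14 ≡ 36
40^21 ≡ 1
Therefore the multiplicative order of 40 modulo 43 is 21.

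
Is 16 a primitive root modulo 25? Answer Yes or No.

No

φ(25) = φ(5^2) = 5·(5−1) = 20 = 2^2 · 5.
16 is a primitive root mod 25 iff 16^(φ(25)/q) ≢ 1 for every prime q | φ(25), i.e. q ∈ {2, 5}.
16^10 ≡ 1 (mod 25)  [q = 2: ≡ 1 ✗]
16^4 ≡ 11 (mod 25)  [q = 5: ≢ 1 ✓]
Since 16^10 ≡ 1, the order of 16 divides 10 < 20, so 16 is not a primitive root.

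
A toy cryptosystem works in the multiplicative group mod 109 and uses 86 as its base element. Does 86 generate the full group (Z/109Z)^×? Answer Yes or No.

φ(109) = 109 − 1 = 108 = 2^2 · 3^3.
86 is a primitive root mod 109 iff 86^(φ(109)/q) ≢ 1 for every prime q | φ(109), i.e. q ∈ {2, 3}.
86^54 ≡ 108 (mod 109)  [q = 2: ≢ 1 ✓]
86^36 ≡ 1 (mod 109)  [q = 3: ≡ 1 ✗]
86^36 ≡ 1 shows ord(86) | 36, strictly less than φ(109); not a primitive root.

No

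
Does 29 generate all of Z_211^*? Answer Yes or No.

Yes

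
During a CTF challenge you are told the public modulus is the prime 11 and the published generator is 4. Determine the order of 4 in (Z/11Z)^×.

5

The order of 4 must divide φ(11) = 11 − 1 = 10 = 2 · 5.
Divisors of 10: 1, 2, 5, 10.
Evaluate successive powers at the divisors of 10:
4^1 ≡ 4
4^2 ≡ 5
4^5 ≡ 1
Hence ord(4) = 5.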